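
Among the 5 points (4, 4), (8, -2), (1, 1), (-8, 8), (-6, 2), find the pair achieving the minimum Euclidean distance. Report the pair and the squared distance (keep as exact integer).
Pair = ((4, 4), (1, 1)); squared distance = 18

Compute all C(5, 2) = 10 pairwise squared distances (x_i − x_j)² + (y_i − y_j)². The minimum is 18, attained by the pair ((4, 4), (1, 1)).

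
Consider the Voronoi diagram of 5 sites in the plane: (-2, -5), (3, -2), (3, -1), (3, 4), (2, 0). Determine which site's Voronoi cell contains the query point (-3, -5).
Nearest site = (-2, -5)

The Voronoi cell of site s contains exactly those query points closer to s than to any other site. Compute squared distances from q = (-3, -5) to each site:
  (-2 − -3)² + (-5 − -5)² = 1
  (3 − -3)² + (-2 − -5)² = 45
  (2 − -3)² + (0 − -5)² = 50
  (3 − -3)² + (-1 − -5)² = 52
  (3 − -3)² + (4 − -5)² = 117
Minimum is attained by (-2, -5), so q lies in its Voronoi cell.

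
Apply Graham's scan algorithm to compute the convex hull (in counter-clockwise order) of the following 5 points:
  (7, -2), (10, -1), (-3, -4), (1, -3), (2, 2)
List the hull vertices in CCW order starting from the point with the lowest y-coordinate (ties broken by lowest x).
Hull (CCW) = [(-3, -4), (7, -2), (10, -1), (2, 2)]

Graham scan procedure:
  1. Find the pivot p₀ = point with lowest y (tie → lowest x): (-3, -4).
  2. Sort the remaining points by polar angle around p₀.
  3. Walk through sorted points, maintaining a stack; pop the top while the last three entries make a non-left turn (cross product ≤ 0).
  4. Final stack is the convex hull in CCW order: (-3, -4), (7, -2), (10, -1), (2, 2).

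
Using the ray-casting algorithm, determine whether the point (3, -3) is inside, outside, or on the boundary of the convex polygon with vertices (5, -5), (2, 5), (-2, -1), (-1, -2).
The point (3, -3) lies strictly inside the polygon

Cast a horizontal ray to the right from the query point and count how many polygon edges it crosses (each edge strictly once or zero times, handled with the usual half-open convention). 
Parity of crossings → odd ⇒ inside.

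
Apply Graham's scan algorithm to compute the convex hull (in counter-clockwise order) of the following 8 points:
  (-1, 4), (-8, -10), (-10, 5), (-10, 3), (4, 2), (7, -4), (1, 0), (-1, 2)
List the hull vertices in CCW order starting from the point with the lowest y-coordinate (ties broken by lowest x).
Hull (CCW) = [(-8, -10), (7, -4), (4, 2), (-1, 4), (-10, 5), (-10, 3)]

Graham scan procedure:
  1. Find the pivot p₀ = point with lowest y (tie → lowest x): (-8, -10).
  2. Sort the remaining points by polar angle around p₀.
  3. Walk through sorted points, maintaining a stack; pop the top while the last three entries make a non-left turn (cross product ≤ 0).
  4. Final stack is the convex hull in CCW order: (-8, -10), (7, -4), (4, 2), (-1, 4), (-10, 5), (-10, 3).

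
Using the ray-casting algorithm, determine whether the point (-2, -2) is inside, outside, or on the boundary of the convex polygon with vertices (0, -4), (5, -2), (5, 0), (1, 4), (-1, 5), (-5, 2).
The point (-2, -2) lies strictly outside the polygon

Cast a horizontal ray to the right from the query point and count how many polygon edges it crosses (each edge strictly once or zero times, handled with the usual half-open convention). 
Parity of crossings → even ⇒ outside.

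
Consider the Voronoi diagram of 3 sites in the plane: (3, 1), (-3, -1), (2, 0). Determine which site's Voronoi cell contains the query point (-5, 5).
Nearest site = (-3, -1)

The Voronoi cell of site s contains exactly those query points closer to s than to any other site. Compute squared distances from q = (-5, 5) to each site:
  (-3 − -5)² + (-1 − 5)² = 40
  (2 − -5)² + (0 − 5)² = 74
  (3 − -5)² + (1 − 5)² = 80
Minimum is attained by (-3, -1), so q lies in its Voronoi cell.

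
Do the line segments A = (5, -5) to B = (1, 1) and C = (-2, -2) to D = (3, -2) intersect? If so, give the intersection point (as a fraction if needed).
Yes; intersection at (3, -2) (t = 1/2 on AB, s = 1 on CD)

Parametrize AB as A + t(B − A) = (5 + -4 t, -5 + 6 t) and CD as C + s(D − C) = (-2 + 5 s, -2 + 0 s). Solve the linear system for (t, s). Determinant = 30 ≠ 0, so a unique intersection of the containing lines exists. Solution: t = 1/2, s = 1 — both in [0, 1], so the segments cross. Intersection point: (3, -2).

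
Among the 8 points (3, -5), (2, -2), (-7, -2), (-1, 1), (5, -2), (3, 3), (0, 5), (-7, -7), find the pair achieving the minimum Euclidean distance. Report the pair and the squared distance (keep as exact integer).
Pair = ((2, -2), (5, -2)); squared distance = 9

Compute all C(8, 2) = 28 pairwise squared distances (x_i − x_j)² + (y_i − y_j)². The minimum is 9, attained by the pair ((2, -2), (5, -2)).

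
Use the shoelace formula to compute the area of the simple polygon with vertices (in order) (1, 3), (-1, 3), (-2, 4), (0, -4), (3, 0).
Area = 37/2

Shoelace formula: Area = (1/2) |Σ_i (x_i · y_{i+1} − x_{i+1} · y_i)| (indices mod n). Compute each cross term:
  (1)(3) − (-1)(3) = 6
  (-1)(4) − (-2)(3) = 2
  (-2)(-4) − (0)(4) = 8
  (0)(0) − (3)(-4) = 12
  (3)(3) − (1)(0) = 9
Sum = 37, so (signed) Area = 37/2 = 37/2, |Area| = 37/2.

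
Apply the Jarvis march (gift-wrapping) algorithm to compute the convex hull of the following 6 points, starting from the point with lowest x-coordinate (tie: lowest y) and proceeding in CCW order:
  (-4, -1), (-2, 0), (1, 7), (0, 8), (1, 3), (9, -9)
Hull (CCW) = [(-4, -1), (9, -9), (1, 7), (0, 8)]

Jarvis march: at each step, from the current hull vertex p, select the next vertex q as the point such that every other point lies strictly to the left of (or on) the directed line p → q. (Equivalently: for every other point r, the cross product (q − p) × (r − p) ≥ 0.)
Starting point (lowest x, tie lowest y): (-4, -1). Wrap until returning to start. Resulting hull: (-4, -1), (9, -9), (1, 7), (0, 8).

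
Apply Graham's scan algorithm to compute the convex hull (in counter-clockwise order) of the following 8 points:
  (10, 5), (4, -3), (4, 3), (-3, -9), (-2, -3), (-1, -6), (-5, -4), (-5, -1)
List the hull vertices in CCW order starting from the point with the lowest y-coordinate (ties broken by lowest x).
Hull (CCW) = [(-3, -9), (4, -3), (10, 5), (4, 3), (-5, -1), (-5, -4)]

Graham scan procedure:
  1. Find the pivot p₀ = point with lowest y (tie → lowest x): (-3, -9).
  2. Sort the remaining points by polar angle around p₀.
  3. Walk through sorted points, maintaining a stack; pop the top while the last three entries make a non-left turn (cross product ≤ 0).
  4. Final stack is the convex hull in CCW order: (-3, -9), (4, -3), (10, 5), (4, 3), (-5, -1), (-5, -4).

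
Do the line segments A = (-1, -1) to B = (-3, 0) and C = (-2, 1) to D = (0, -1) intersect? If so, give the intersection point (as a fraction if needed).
No (intersection of containing lines falls outside at least one segment)

Parametrize and solve: t = -1, s = 3/2. At least one of these is outside [0, 1], so the segments do not intersect.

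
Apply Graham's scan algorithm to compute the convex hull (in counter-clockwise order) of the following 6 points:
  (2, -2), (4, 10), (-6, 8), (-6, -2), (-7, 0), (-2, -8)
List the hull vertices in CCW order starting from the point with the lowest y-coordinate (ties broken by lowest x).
Hull (CCW) = [(-2, -8), (2, -2), (4, 10), (-6, 8), (-7, 0), (-6, -2)]

Graham scan procedure:
  1. Find the pivot p₀ = point with lowest y (tie → lowest x): (-2, -8).
  2. Sort the remaining points by polar angle around p₀.
  3. Walk through sorted points, maintaining a stack; pop the top while the last three entries make a non-left turn (cross product ≤ 0).
  4. Final stack is the convex hull in CCW order: (-2, -8), (2, -2), (4, 10), (-6, 8), (-7, 0), (-6, -2).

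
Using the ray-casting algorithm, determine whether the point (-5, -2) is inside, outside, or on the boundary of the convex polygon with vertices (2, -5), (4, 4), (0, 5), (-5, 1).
The point (-5, -2) lies strictly outside the polygon

Cast a horizontal ray to the right from the query point and count how many polygon edges it crosses (each edge strictly once or zero times, handled with the usual half-open convention). 
Parity of crossings → even ⇒ outside.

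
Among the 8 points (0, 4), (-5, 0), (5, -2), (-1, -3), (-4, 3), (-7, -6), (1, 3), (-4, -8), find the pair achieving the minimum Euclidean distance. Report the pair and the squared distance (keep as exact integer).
Pair = ((0, 4), (1, 3)); squared distance = 2

Compute all C(8, 2) = 28 pairwise squared distances (x_i − x_j)² + (y_i − y_j)². The minimum is 2, attained by the pair ((0, 4), (1, 3)).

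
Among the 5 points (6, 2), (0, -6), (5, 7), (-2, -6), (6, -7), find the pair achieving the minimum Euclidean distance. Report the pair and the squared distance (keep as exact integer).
Pair = ((0, -6), (-2, -6)); squared distance = 4

Compute all C(5, 2) = 10 pairwise squared distances (x_i − x_j)² + (y_i − y_j)². The minimum is 4, attained by the pair ((0, -6), (-2, -6)).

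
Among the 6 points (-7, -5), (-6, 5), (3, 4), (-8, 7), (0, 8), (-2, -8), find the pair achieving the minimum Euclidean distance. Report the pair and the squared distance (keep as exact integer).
Pair = ((-6, 5), (-8, 7)); squared distance = 8

Compute all C(6, 2) = 15 pairwise squared distances (x_i − x_j)² + (y_i − y_j)². The minimum is 8, attained by the pair ((-6, 5), (-8, 7)).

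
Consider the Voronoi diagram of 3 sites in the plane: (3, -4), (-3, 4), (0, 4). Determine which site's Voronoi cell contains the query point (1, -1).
Nearest site = (3, -4)

The Voronoi cell of site s contains exactly those query points closer to s than to any other site. Compute squared distances from q = (1, -1) to each site:
  (3 − 1)² + (-4 − -1)² = 13
  (0 − 1)² + (4 − -1)² = 26
  (-3 − 1)² + (4 − -1)² = 41
Minimum is attained by (3, -4), so q lies in its Voronoi cell.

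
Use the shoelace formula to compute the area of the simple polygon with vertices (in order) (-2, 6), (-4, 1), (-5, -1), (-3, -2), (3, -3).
Area = 65/2

Shoelace formula: Area = (1/2) |Σ_i (x_i · y_{i+1} − x_{i+1} · y_i)| (indices mod n). Compute each cross term:
  (-2)(1) − (-4)(6) = 22
  (-4)(-1) − (-5)(1) = 9
  (-5)(-2) − (-3)(-1) = 7
  (-3)(-3) − (3)(-2) = 15
  (3)(6) − (-2)(-3) = 12
Sum = 65, so (signed) Area = 65/2 = 65/2, |Area| = 65/2.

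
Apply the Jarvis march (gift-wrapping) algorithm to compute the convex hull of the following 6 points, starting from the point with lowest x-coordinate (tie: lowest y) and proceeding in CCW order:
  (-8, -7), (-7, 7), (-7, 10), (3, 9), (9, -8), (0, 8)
Hull (CCW) = [(-8, -7), (9, -8), (3, 9), (-7, 10)]

Jarvis march: at each step, from the current hull vertex p, select the next vertex q as the point such that every other point lies strictly to the left of (or on) the directed line p → q. (Equivalently: for every other point r, the cross product (q − p) × (r − p) ≥ 0.)
Starting point (lowest x, tie lowest y): (-8, -7). Wrap until returning to start. Resulting hull: (-8, -7), (9, -8), (3, 9), (-7, 10).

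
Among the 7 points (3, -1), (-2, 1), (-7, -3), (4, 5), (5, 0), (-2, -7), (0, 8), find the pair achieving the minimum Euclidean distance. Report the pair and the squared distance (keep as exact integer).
Pair = ((3, -1), (5, 0)); squared distance = 5

Compute all C(7, 2) = 21 pairwise squared distances (x_i − x_j)² + (y_i − y_j)². The minimum is 5, attained by the pair ((3, -1), (5, 0)).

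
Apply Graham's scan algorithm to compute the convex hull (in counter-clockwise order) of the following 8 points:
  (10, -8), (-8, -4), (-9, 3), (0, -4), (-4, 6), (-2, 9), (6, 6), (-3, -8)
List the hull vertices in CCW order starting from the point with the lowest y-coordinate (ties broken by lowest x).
Hull (CCW) = [(-3, -8), (10, -8), (6, 6), (-2, 9), (-9, 3), (-8, -4)]

Graham scan procedure:
  1. Find the pivot p₀ = point with lowest y (tie → lowest x): (-3, -8).
  2. Sort the remaining points by polar angle around p₀.
  3. Walk through sorted points, maintaining a stack; pop the top while the last three entries make a non-left turn (cross product ≤ 0).
  4. Final stack is the convex hull in CCW order: (-3, -8), (10, -8), (6, 6), (-2, 9), (-9, 3), (-8, -4).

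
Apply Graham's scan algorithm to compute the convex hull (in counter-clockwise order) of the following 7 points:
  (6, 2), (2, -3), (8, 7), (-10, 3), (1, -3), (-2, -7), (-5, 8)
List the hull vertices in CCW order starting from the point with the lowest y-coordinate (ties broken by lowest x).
Hull (CCW) = [(-2, -7), (2, -3), (6, 2), (8, 7), (-5, 8), (-10, 3)]

Graham scan procedure:
  1. Find the pivot p₀ = point with lowest y (tie → lowest x): (-2, -7).
  2. Sort the remaining points by polar angle around p₀.
  3. Walk through sorted points, maintaining a stack; pop the top while the last three entries make a non-left turn (cross product ≤ 0).
  4. Final stack is the convex hull in CCW order: (-2, -7), (2, -3), (6, 2), (8, 7), (-5, 8), (-10, 3).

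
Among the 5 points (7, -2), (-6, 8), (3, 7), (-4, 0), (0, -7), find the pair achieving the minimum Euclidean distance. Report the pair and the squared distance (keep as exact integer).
Pair = ((-4, 0), (0, -7)); squared distance = 65

Compute all C(5, 2) = 10 pairwise squared distances (x_i − x_j)² + (y_i − y_j)². The minimum is 65, attained by the pair ((-4, 0), (0, -7)).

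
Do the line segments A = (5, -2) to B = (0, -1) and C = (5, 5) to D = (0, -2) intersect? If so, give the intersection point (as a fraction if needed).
Yes; intersection at (5/8, -9/8) (t = 7/8 on AB, s = 7/8 on CD)

Parametrize AB as A + t(B − A) = (5 + -5 t, -2 + 1 t) and CD as C + s(D − C) = (5 + -5 s, 5 + -7 s). Solve the linear system for (t, s). Determinant = -40 ≠ 0, so a unique intersection of the containing lines exists. Solution: t = 7/8, s = 7/8 — both in [0, 1], so the segments cross. Intersection point: (5/8, -9/8).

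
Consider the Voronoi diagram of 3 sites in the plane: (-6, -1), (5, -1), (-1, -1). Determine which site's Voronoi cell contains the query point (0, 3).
Nearest site = (-1, -1)

The Voronoi cell of site s contains exactly those query points closer to s than to any other site. Compute squared distances from q = (0, 3) to each site:
  (-1 − 0)² + (-1 − 3)² = 17
  (5 − 0)² + (-1 − 3)² = 41
  (-6 − 0)² + (-1 − 3)² = 52
Minimum is attained by (-1, -1), so q lies in its Voronoi cell.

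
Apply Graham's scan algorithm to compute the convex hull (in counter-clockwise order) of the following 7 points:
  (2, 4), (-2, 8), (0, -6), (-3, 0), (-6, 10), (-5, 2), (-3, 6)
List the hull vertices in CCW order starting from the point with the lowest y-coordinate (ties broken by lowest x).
Hull (CCW) = [(0, -6), (2, 4), (-2, 8), (-6, 10), (-5, 2)]

Graham scan procedure:
  1. Find the pivot p₀ = point with lowest y (tie → lowest x): (0, -6).
  2. Sort the remaining points by polar angle around p₀.
  3. Walk through sorted points, maintaining a stack; pop the top while the last three entries make a non-left turn (cross product ≤ 0).
  4. Final stack is the convex hull in CCW order: (0, -6), (2, 4), (-2, 8), (-6, 10), (-5, 2).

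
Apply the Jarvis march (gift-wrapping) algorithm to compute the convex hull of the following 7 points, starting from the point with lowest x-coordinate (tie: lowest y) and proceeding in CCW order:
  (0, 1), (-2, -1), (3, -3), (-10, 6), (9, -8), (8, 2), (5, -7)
Hull (CCW) = [(-10, 6), (-2, -1), (5, -7), (9, -8), (8, 2)]

Jarvis march: at each step, from the current hull vertex p, select the next vertex q as the point such that every other point lies strictly to the left of (or on) the directed line p → q. (Equivalently: for every other point r, the cross product (q − p) × (r − p) ≥ 0.)
Starting point (lowest x, tie lowest y): (-10, 6). Wrap until returning to start. Resulting hull: (-10, 6), (-2, -1), (5, -7), (9, -8), (8, 2).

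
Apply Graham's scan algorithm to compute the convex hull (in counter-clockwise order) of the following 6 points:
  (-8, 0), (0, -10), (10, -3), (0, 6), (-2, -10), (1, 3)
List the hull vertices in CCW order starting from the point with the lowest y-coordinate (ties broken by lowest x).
Hull (CCW) = [(-2, -10), (0, -10), (10, -3), (0, 6), (-8, 0)]

Graham scan procedure:
  1. Find the pivot p₀ = point with lowest y (tie → lowest x): (-2, -10).
  2. Sort the remaining points by polar angle around p₀.
  3. Walk through sorted points, maintaining a stack; pop the top while the last three entries make a non-left turn (cross product ≤ 0).
  4. Final stack is the convex hull in CCW order: (-2, -10), (0, -10), (10, -3), (0, 6), (-8, 0).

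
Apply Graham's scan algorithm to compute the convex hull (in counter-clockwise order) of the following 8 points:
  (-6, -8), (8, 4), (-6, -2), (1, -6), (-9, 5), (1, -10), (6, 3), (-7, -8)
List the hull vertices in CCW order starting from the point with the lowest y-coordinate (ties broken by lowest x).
Hull (CCW) = [(1, -10), (8, 4), (-9, 5), (-7, -8)]

Graham scan procedure:
  1. Find the pivot p₀ = point with lowest y (tie → lowest x): (1, -10).
  2. Sort the remaining points by polar angle around p₀.
  3. Walk through sorted points, maintaining a stack; pop the top while the last three entries make a non-left turn (cross product ≤ 0).
  4. Final stack is the convex hull in CCW order: (1, -10), (8, 4), (-9, 5), (-7, -8).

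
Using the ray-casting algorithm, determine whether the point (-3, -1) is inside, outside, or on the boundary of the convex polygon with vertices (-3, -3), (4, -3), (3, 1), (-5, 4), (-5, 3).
The point (-3, -1) lies strictly inside the polygon

Cast a horizontal ray to the right from the query point and count how many polygon edges it crosses (each edge strictly once or zero times, handled with the usual half-open convention). 
Parity of crossings → odd ⇒ inside.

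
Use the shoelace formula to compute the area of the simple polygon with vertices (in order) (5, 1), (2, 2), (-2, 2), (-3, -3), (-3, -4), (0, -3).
Area = 55/2

Shoelace formula: Area = (1/2) |Σ_i (x_i · y_{i+1} − x_{i+1} · y_i)| (indices mod n). Compute each cross term:
  (5)(2) − (2)(1) = 8
  (2)(2) − (-2)(2) = 8
  (-2)(-3) − (-3)(2) = 12
  (-3)(-4) − (-3)(-3) = 3
  (-3)(-3) − (0)(-4) = 9
  (0)(1) − (5)(-3) = 15
Sum = 55, so (signed) Area = 55/2 = 55/2, |Area| = 55/2.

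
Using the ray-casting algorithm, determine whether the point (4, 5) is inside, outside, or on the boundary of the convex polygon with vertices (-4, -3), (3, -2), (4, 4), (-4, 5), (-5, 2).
The point (4, 5) lies strictly outside the polygon

Cast a horizontal ray to the right from the query point and count how many polygon edges it crosses (each edge strictly once or zero times, handled with the usual half-open convention). 
Parity of crossings → even ⇒ outside.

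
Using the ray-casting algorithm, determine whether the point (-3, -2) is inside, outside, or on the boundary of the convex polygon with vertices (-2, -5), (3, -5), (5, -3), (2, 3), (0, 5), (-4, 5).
The point (-3, -2) lies strictly outside the polygon

Cast a horizontal ray to the right from the query point and count how many polygon edges it crosses (each edge strictly once or zero times, handled with the usual half-open convention). 
Parity of crossings → even ⇒ outside.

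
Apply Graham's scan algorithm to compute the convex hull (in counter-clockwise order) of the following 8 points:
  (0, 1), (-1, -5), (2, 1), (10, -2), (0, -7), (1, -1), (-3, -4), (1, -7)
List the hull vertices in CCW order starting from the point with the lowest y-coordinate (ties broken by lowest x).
Hull (CCW) = [(0, -7), (1, -7), (10, -2), (2, 1), (0, 1), (-3, -4)]

Graham scan procedure:
  1. Find the pivot p₀ = point with lowest y (tie → lowest x): (0, -7).
  2. Sort the remaining points by polar angle around p₀.
  3. Walk through sorted points, maintaining a stack; pop the top while the last three entries make a non-left turn (cross product ≤ 0).
  4. Final stack is the convex hull in CCW order: (0, -7), (1, -7), (10, -2), (2, 1), (0, 1), (-3, -4).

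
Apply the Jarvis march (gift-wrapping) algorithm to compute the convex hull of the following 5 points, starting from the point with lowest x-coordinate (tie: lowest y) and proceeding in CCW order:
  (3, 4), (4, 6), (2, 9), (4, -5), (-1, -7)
Hull (CCW) = [(-1, -7), (4, -5), (4, 6), (2, 9)]

Jarvis march: at each step, from the current hull vertex p, select the next vertex q as the point such that every other point lies strictly to the left of (or on) the directed line p → q. (Equivalently: for every other point r, the cross product (q − p) × (r − p) ≥ 0.)
Starting point (lowest x, tie lowest y): (-1, -7). Wrap until returning to start. Resulting hull: (-1, -7), (4, -5), (4, 6), (2, 9).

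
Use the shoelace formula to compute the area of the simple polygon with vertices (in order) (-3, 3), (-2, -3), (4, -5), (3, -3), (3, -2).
Area = 23

Shoelace formula: Area = (1/2) |Σ_i (x_i · y_{i+1} − x_{i+1} · y_i)| (indices mod n). Compute each cross term:
  (-3)(-3) − (-2)(3) = 15
  (-2)(-5) − (4)(-3) = 22
  (4)(-3) − (3)(-5) = 3
  (3)(-2) − (3)(-3) = 3
  (3)(3) − (-3)(-2) = 3
Sum = 46, so (signed) Area = 46/2 = 23, |Area| = 23.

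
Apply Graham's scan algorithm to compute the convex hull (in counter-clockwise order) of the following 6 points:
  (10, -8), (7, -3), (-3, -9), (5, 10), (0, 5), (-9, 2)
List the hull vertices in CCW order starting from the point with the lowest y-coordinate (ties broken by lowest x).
Hull (CCW) = [(-3, -9), (10, -8), (5, 10), (-9, 2)]

Graham scan procedure:
  1. Find the pivot p₀ = point with lowest y (tie → lowest x): (-3, -9).
  2. Sort the remaining points by polar angle around p₀.
  3. Walk through sorted points, maintaining a stack; pop the top while the last three entries make a non-left turn (cross product ≤ 0).
  4. Final stack is the convex hull in CCW order: (-3, -9), (10, -8), (5, 10), (-9, 2).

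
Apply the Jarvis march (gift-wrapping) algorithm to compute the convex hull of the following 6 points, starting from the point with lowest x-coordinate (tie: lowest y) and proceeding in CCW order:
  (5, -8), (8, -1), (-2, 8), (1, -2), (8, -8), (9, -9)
Hull (CCW) = [(-2, 8), (1, -2), (5, -8), (9, -9), (8, -1)]

Jarvis march: at each step, from the current hull vertex p, select the next vertex q as the point such that every other point lies strictly to the left of (or on) the directed line p → q. (Equivalently: for every other point r, the cross product (q − p) × (r − p) ≥ 0.)
Starting point (lowest x, tie lowest y): (-2, 8). Wrap until returning to start. Resulting hull: (-2, 8), (1, -2), (5, -8), (9, -9), (8, -1).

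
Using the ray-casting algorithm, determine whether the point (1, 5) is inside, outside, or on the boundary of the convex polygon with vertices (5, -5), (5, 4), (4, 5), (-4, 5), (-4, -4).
The point (1, 5) lies on the polygon boundary

Boundary check: the query satisfies the collinearity and bounding-box conditions for some polygon edge, so it lies exactly on the boundary.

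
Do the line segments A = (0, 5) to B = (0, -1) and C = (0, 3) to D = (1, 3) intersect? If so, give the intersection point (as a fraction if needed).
Yes; intersection at (0, 3) (t = 1/3 on AB, s = 0 on CD)

Parametrize AB as A + t(B − A) = (0 + 0 t, 5 + -6 t) and CD as C + s(D − C) = (0 + 1 s, 3 + 0 s). Solve the linear system for (t, s). Determinant = -6 ≠ 0, so a unique intersection of the containing lines exists. Solution: t = 1/3, s = 0 — both in [0, 1], so the segments cross. Intersection point: (0, 3).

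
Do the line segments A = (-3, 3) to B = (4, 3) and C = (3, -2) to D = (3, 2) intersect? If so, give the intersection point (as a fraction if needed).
No (intersection of containing lines falls outside at least one segment)

Parametrize and solve: t = 6/7, s = 5/4. At least one of these is outside [0, 1], so the segments do not intersect.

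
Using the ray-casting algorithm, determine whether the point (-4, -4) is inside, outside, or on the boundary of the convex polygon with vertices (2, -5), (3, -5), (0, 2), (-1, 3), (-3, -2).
The point (-4, -4) lies strictly outside the polygon

Cast a horizontal ray to the right from the query point and count how many polygon edges it crosses (each edge strictly once or zero times, handled with the usual half-open convention). 
Parity of crossings → even ⇒ outside.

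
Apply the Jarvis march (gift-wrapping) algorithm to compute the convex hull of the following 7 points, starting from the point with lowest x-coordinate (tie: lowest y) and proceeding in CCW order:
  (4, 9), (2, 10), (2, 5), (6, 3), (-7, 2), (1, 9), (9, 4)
Hull (CCW) = [(-7, 2), (6, 3), (9, 4), (4, 9), (2, 10)]

Jarvis march: at each step, from the current hull vertex p, select the next vertex q as the point such that every other point lies strictly to the left of (or on) the directed line p → q. (Equivalently: for every other point r, the cross product (q − p) × (r − p) ≥ 0.)
Starting point (lowest x, tie lowest y): (-7, 2). Wrap until returning to start. Resulting hull: (-7, 2), (6, 3), (9, 4), (4, 9), (2, 10).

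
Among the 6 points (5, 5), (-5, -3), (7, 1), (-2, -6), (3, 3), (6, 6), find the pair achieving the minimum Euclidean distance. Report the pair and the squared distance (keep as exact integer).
Pair = ((5, 5), (6, 6)); squared distance = 2

Compute all C(6, 2) = 15 pairwise squared distances (x_i − x_j)² + (y_i − y_j)². The minimum is 2, attained by the pair ((5, 5), (6, 6)).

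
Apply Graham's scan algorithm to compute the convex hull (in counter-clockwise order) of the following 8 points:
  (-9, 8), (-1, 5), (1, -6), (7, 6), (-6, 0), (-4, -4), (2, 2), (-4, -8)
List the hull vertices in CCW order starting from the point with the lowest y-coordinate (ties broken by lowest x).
Hull (CCW) = [(-4, -8), (1, -6), (7, 6), (-9, 8)]

Graham scan procedure:
  1. Find the pivot p₀ = point with lowest y (tie → lowest x): (-4, -8).
  2. Sort the remaining points by polar angle around p₀.
  3. Walk through sorted points, maintaining a stack; pop the top while the last three entries make a non-left turn (cross product ≤ 0).
  4. Final stack is the convex hull in CCW order: (-4, -8), (1, -6), (7, 6), (-9, 8).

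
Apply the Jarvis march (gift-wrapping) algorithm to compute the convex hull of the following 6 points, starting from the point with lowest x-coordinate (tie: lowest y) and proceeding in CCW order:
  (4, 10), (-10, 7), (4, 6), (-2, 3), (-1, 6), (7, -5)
Hull (CCW) = [(-10, 7), (7, -5), (4, 10)]

Jarvis march: at each step, from the current hull vertex p, select the next vertex q as the point such that every other point lies strictly to the left of (or on) the directed line p → q. (Equivalently: for every other point r, the cross product (q − p) × (r − p) ≥ 0.)
Starting point (lowest x, tie lowest y): (-10, 7). Wrap until returning to start. Resulting hull: (-10, 7), (7, -5), (4, 10).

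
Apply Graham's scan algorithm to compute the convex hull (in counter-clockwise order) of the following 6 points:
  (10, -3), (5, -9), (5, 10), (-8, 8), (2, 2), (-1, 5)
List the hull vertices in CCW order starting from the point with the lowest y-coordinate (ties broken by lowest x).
Hull (CCW) = [(5, -9), (10, -3), (5, 10), (-8, 8)]

Graham scan procedure:
  1. Find the pivot p₀ = point with lowest y (tie → lowest x): (5, -9).
  2. Sort the remaining points by polar angle around p₀.
  3. Walk through sorted points, maintaining a stack; pop the top while the last three entries make a non-left turn (cross product ≤ 0).
  4. Final stack is the convex hull in CCW order: (5, -9), (10, -3), (5, 10), (-8, 8).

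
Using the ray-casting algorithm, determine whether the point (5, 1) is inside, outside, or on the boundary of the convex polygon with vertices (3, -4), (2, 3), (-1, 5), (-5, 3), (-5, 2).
The point (5, 1) lies strictly outside the polygon

Cast a horizontal ray to the right from the query point and count how many polygon edges it crosses (each edge strictly once or zero times, handled with the usual half-open convention). 
Parity of crossings → even ⇒ outside.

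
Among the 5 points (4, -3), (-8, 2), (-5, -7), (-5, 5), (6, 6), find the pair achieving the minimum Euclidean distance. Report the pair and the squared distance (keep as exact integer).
Pair = ((-8, 2), (-5, 5)); squared distance = 18

Compute all C(5, 2) = 10 pairwise squared distances (x_i − x_j)² + (y_i − y_j)². The minimum is 18, attained by the pair ((-8, 2), (-5, 5)).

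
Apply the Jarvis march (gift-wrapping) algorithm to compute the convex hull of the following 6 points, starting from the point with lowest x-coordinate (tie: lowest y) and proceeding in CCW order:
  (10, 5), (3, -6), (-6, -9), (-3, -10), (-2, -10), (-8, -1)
Hull (CCW) = [(-8, -1), (-6, -9), (-3, -10), (-2, -10), (3, -6), (10, 5)]

Jarvis march: at each step, from the current hull vertex p, select the next vertex q as the point such that every other point lies strictly to the left of (or on) the directed line p → q. (Equivalently: for every other point r, the cross product (q − p) × (r − p) ≥ 0.)
Starting point (lowest x, tie lowest y): (-8, -1). Wrap until returning to start. Resulting hull: (-8, -1), (-6, -9), (-3, -10), (-2, -10), (3, -6), (10, 5).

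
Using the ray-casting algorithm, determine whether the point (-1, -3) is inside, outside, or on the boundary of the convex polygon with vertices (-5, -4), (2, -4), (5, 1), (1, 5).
The point (-1, -3) lies strictly inside the polygon

Cast a horizontal ray to the right from the query point and count how many polygon edges it crosses (each edge strictly once or zero times, handled with the usual half-open convention). 
Parity of crossings → odd ⇒ inside.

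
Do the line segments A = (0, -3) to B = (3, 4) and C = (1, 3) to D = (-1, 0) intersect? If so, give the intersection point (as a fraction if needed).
No (intersection of containing lines falls outside at least one segment)

Parametrize and solve: t = 9/5, s = -11/5. At least one of these is outside [0, 1], so the segments do not intersect.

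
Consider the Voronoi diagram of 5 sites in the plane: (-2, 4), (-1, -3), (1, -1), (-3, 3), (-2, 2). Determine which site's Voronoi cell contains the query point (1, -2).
Nearest site = (1, -1)

The Voronoi cell of site s contains exactly those query points closer to s than to any other site. Compute squared distances from q = (1, -2) to each site:
  (1 − 1)² + (-1 − -2)² = 1
  (-1 − 1)² + (-3 − -2)² = 5
  (-2 − 1)² + (2 − -2)² = 25
  (-3 − 1)² + (3 − -2)² = 41
  (-2 − 1)² + (4 − -2)² = 45
Minimum is attained by (1, -1), so q lies in its Voronoi cell.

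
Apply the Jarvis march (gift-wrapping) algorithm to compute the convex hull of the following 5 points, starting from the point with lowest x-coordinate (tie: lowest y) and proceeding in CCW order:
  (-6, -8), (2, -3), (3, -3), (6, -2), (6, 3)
Hull (CCW) = [(-6, -8), (6, -2), (6, 3)]

Jarvis march: at each step, from the current hull vertex p, select the next vertex q as the point such that every other point lies strictly to the left of (or on) the directed line p → q. (Equivalently: for every other point r, the cross product (q − p) × (r − p) ≥ 0.)
Starting point (lowest x, tie lowest y): (-6, -8). Wrap until returning to start. Resulting hull: (-6, -8), (6, -2), (6, 3).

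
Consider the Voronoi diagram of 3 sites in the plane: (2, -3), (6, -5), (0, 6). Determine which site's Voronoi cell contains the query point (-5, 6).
Nearest site = (0, 6)

The Voronoi cell of site s contains exactly those query points closer to s than to any other site. Compute squared distances from q = (-5, 6) to each site:
  (0 − -5)² + (6 − 6)² = 25
  (2 − -5)² + (-3 − 6)² = 130
  (6 − -5)² + (-5 − 6)² = 242
Minimum is attained by (0, 6), so q lies in its Voronoi cell.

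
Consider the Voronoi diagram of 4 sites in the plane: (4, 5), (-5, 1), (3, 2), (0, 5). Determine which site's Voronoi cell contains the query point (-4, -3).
Nearest site = (-5, 1)

The Voronoi cell of site s contains exactly those query points closer to s than to any other site. Compute squared distances from q = (-4, -3) to each site:
  (-5 − -4)² + (1 − -3)² = 17
  (3 − -4)² + (2 − -3)² = 74
  (0 − -4)² + (5 − -3)² = 80
  (4 − -4)² + (5 − -3)² = 128
Minimum is attained by (-5, 1), so q lies in its Voronoi cell.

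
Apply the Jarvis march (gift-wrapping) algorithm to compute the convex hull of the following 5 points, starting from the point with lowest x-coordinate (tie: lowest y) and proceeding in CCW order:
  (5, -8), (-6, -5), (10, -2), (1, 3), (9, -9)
Hull (CCW) = [(-6, -5), (5, -8), (9, -9), (10, -2), (1, 3)]

Jarvis march: at each step, from the current hull vertex p, select the next vertex q as the point such that every other point lies strictly to the left of (or on) the directed line p → q. (Equivalently: for every other point r, the cross product (q − p) × (r − p) ≥ 0.)
Starting point (lowest x, tie lowest y): (-6, -5). Wrap until returning to start. Resulting hull: (-6, -5), (5, -8), (9, -9), (10, -2), (1, 3).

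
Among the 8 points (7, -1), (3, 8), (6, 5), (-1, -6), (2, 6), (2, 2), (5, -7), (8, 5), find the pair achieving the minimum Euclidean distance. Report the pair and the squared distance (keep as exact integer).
Pair = ((6, 5), (8, 5)); squared distance = 4

Compute all C(8, 2) = 28 pairwise squared distances (x_i − x_j)² + (y_i − y_j)². The minimum is 4, attained by the pair ((6, 5), (8, 5)).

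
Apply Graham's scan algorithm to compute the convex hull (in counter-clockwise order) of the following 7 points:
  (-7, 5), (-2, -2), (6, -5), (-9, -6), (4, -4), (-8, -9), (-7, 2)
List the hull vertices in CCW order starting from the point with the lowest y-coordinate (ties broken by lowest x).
Hull (CCW) = [(-8, -9), (6, -5), (-7, 5), (-9, -6)]

Graham scan procedure:
  1. Find the pivot p₀ = point with lowest y (tie → lowest x): (-8, -9).
  2. Sort the remaining points by polar angle around p₀.
  3. Walk through sorted points, maintaining a stack; pop the top while the last three entries make a non-left turn (cross product ≤ 0).
  4. Final stack is the convex hull in CCW order: (-8, -9), (6, -5), (-7, 5), (-9, -6).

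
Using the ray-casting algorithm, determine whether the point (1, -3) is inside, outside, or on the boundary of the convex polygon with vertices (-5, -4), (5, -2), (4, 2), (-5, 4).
The point (1, -3) lies strictly outside the polygon

Cast a horizontal ray to the right from the query point and count how many polygon edges it crosses (each edge strictly once or zero times, handled with the usual half-open convention). 
Parity of crossings → even ⇒ outside.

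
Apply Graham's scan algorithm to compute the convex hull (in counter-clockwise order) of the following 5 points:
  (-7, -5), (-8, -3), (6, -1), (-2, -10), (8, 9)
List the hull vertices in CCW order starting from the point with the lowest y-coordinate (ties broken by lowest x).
Hull (CCW) = [(-2, -10), (6, -1), (8, 9), (-8, -3), (-7, -5)]

Graham scan procedure:
  1. Find the pivot p₀ = point with lowest y (tie → lowest x): (-2, -10).
  2. Sort the remaining points by polar angle around p₀.
  3. Walk through sorted points, maintaining a stack; pop the top while the last three entries make a non-left turn (cross product ≤ 0).
  4. Final stack is the convex hull in CCW order: (-2, -10), (6, -1), (8, 9), (-8, -3), (-7, -5).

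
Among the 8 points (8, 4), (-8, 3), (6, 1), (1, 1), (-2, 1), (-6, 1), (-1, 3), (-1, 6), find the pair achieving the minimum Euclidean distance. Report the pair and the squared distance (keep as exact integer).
Pair = ((-2, 1), (-1, 3)); squared distance = 5

Compute all C(8, 2) = 28 pairwise squared distances (x_i − x_j)² + (y_i − y_j)². The minimum is 5, attained by the pair ((-2, 1), (-1, 3)).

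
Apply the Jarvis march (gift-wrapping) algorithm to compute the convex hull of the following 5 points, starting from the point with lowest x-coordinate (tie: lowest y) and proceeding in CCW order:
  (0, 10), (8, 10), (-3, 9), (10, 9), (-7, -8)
Hull (CCW) = [(-7, -8), (10, 9), (8, 10), (0, 10), (-3, 9)]

Jarvis march: at each step, from the current hull vertex p, select the next vertex q as the point such that every other point lies strictly to the left of (or on) the directed line p → q. (Equivalently: for every other point r, the cross product (q − p) × (r − p) ≥ 0.)
Starting point (lowest x, tie lowest y): (-7, -8). Wrap until returning to start. Resulting hull: (-7, -8), (10, 9), (8, 10), (0, 10), (-3, 9).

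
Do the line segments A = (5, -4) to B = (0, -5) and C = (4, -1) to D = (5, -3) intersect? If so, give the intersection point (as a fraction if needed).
No (intersection of containing lines falls outside at least one segment)

Parametrize and solve: t = -1/11, s = 16/11. At least one of these is outside [0, 1], so the segments do not intersect.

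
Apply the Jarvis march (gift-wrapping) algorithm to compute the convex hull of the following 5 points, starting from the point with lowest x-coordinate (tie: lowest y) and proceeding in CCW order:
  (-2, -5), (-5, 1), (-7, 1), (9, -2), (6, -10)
Hull (CCW) = [(-7, 1), (-2, -5), (6, -10), (9, -2), (-5, 1)]

Jarvis march: at each step, from the current hull vertex p, select the next vertex q as the point such that every other point lies strictly to the left of (or on) the directed line p → q. (Equivalently: for every other point r, the cross product (q − p) × (r − p) ≥ 0.)
Starting point (lowest x, tie lowest y): (-7, 1). Wrap until returning to start. Resulting hull: (-7, 1), (-2, -5), (6, -10), (9, -2), (-5, 1).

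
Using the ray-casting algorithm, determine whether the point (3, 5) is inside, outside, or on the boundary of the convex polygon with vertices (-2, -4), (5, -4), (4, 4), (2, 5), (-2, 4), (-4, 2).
The point (3, 5) lies strictly outside the polygon

Cast a horizontal ray to the right from the query point and count how many polygon edges it crosses (each edge strictly once or zero times, handled with the usual half-open convention). 
Parity of crossings → even ⇒ outside.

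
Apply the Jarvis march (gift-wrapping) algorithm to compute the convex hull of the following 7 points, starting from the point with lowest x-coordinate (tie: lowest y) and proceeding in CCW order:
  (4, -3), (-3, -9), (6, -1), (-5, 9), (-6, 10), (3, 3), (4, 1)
Hull (CCW) = [(-6, 10), (-3, -9), (4, -3), (6, -1), (3, 3)]

Jarvis march: at each step, from the current hull vertex p, select the next vertex q as the point such that every other point lies strictly to the left of (or on) the directed line p → q. (Equivalently: for every other point r, the cross product (q − p) × (r − p) ≥ 0.)
Starting point (lowest x, tie lowest y): (-6, 10). Wrap until returning to start. Resulting hull: (-6, 10), (-3, -9), (4, -3), (6, -1), (3, 3).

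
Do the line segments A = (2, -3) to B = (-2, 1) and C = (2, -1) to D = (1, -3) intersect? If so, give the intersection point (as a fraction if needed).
Yes; intersection at (4/3, -7/3) (t = 1/6 on AB, s = 2/3 on CD)

Parametrize AB as A + t(B − A) = (2 + -4 t, -3 + 4 t) and CD as C + s(D − C) = (2 + -1 s, -1 + -2 s). Solve the linear system for (t, s). Determinant = -12 ≠ 0, so a unique intersection of the containing lines exists. Solution: t = 1/6, s = 2/3 — both in [0, 1], so the segments cross. Intersection point: (4/3, -7/3).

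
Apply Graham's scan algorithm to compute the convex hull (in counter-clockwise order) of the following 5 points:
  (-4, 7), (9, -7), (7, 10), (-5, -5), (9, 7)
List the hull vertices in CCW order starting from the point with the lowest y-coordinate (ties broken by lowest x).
Hull (CCW) = [(9, -7), (9, 7), (7, 10), (-4, 7), (-5, -5)]

Graham scan procedure:
  1. Find the pivot p₀ = point with lowest y (tie → lowest x): (9, -7).
  2. Sort the remaining points by polar angle around p₀.
  3. Walk through sorted points, maintaining a stack; pop the top while the last three entries make a non-left turn (cross product ≤ 0).
  4. Final stack is the convex hull in CCW order: (9, -7), (9, 7), (7, 10), (-4, 7), (-5, -5).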